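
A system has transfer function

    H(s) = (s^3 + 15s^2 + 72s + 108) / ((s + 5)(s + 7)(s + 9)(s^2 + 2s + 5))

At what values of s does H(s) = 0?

Set the numerator to zero: s^3 + 15s^2 + 72s + 108 = 0.
Factoring: (s + 6)^2(s + 3) = 0.

s = -6, -3, -6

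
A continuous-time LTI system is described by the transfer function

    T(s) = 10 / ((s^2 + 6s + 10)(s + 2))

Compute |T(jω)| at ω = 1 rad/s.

|T(j1)| ≈ 0.4134

Substitute s = j1: numerator = 10, denominator = 12 + j21.
|T(j1)| = |10| / |12 + j21| = 10 / 24.187 ≈ 0.4134.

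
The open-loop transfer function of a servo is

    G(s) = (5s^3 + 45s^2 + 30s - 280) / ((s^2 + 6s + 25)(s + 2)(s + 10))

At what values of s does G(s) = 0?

s = -4, -7, 2

Set the numerator to zero: 5s^3 + 45s^2 + 30s - 280 = 0, i.e. 5·(s^3 + 9s^2 + 6s - 56) = 0.
Factoring: (s + 4)(s + 7)(s - 2) = 0.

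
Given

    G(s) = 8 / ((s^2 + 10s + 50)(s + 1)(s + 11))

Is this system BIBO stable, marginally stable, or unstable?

stable

The poles can be read from the denominator factors: s = -5 + 5j, -5 - 5j, -1, -11.
Since all poles lie strictly in the left half-plane, the system is stable.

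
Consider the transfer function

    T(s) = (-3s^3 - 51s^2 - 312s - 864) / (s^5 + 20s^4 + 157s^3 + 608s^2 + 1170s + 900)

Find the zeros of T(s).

Set the numerator to zero: -3s^3 - 51s^2 - 312s - 864 = 0, i.e. -3·(s^3 + 17s^2 + 104s + 288) = 0.
Factoring: (s^2 + 8s + 32)(s + 9) = 0.

s = -4 ± 4j, -9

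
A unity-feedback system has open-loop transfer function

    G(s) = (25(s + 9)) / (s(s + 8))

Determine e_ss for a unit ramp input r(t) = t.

e_ss = 0.03556

G(s) has one pole at the origin.
This is a Type 1 system. Kv = lim_{s→0} s·G(s) = 225/8.
e_ss = 1/Kv = 1/(225/8) = 8/225 ≈ 0.03556.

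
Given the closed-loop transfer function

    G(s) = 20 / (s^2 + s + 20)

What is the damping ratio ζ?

ζ ≈ 0.1118

Compare the denominator to the standard form s^2 + 2ζωₙs + ωₙ².
ωₙ² = 20, so ωₙ = √20 ≈ 4.472 rad/s.
2ζωₙ = 1, so ζ = 1/(2·√20) ≈ 0.1118.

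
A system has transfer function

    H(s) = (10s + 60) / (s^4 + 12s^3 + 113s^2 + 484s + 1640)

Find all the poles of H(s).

s = -2 ± 6j, -4 ± 5j

The poles are the roots of the denominator s^4 + 12s^3 + 113s^2 + 484s + 1640 = 0.
No real roots exist; factor into two real quadratics: (s^2 + 4s + 40)(s^2 + 8s + 41) = 0.
Each quadratic gives a conjugate pair via the quadratic formula.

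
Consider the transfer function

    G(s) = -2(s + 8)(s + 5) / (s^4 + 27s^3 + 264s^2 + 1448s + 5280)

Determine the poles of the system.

The poles are the roots of the denominator s^4 + 27s^3 + 264s^2 + 1448s + 5280 = 0.
Trying s = -11: the polynomial evaluates to 0, so (s + 11) is a factor.
Dividing out leaves s^3 + 16s^2 + 88s + 480 = 0.
This factors further as (s^2 + 4s + 40)(s + 12) = 0.

s = -2 + 6j, -2 - 6j, -11, -12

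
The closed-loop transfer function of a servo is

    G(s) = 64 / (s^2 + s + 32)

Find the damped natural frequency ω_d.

Comparing s^2 + s + 32 to s^2 + 2ζωₙs + ωₙ²: ωₙ = √32 ≈ 5.657 rad/s and ζ = 1/(2·√32) ≈ 0.08839.
ζωₙ = 1/2 = 0.5, so ω_d = ωₙ√(1−ζ²) = √(ωₙ² − (ζωₙ)²) = √(32 − 0.5²) = √31.75 ≈ 5.635 rad/s.

ω_d ≈ 5.635 rad/s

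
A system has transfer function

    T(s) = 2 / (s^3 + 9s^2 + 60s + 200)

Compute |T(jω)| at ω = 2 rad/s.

Substitute s = j2: numerator = 2, denominator = 164 + j112.
|T(j2)| = |2| / |164 + j112| = 2 / 198.60 ≈ 0.01007.

|T(j2)| ≈ 0.01007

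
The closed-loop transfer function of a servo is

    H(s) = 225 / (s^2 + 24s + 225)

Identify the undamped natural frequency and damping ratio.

ωₙ = 15 rad/s, ζ = 0.8

Compare the denominator to the standard form s^2 + 2ζωₙs + ωₙ².
ωₙ² = 225, so ωₙ = 15 rad/s.
2ζωₙ = 24, so ζ = 24/(2·15) = 0.8.
With ζ = 0.8 the response is underdamped.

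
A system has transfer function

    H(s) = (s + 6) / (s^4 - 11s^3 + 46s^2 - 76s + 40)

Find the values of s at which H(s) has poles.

s = 4 ± 2j, 1, 2

The poles are the roots of the denominator s^4 - 11s^3 + 46s^2 - 76s + 40 = 0.
Trying s = 1: the polynomial evaluates to 0, so (s - 1) is a factor.
Dividing out leaves s^3 - 10s^2 + 36s - 40 = 0.
This factors further as (s^2 - 8s + 20)(s - 2) = 0.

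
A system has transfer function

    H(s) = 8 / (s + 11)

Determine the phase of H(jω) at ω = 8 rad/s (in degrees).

∠H(j8) ≈ -36.03°

At s = j8: numerator = 8, denominator = 11 + j8.
∠H = ∠num − ∠den = 0° − (36.027°) = -36.03°.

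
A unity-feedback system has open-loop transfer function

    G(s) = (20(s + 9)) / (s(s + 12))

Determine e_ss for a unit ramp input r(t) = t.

e_ss = 0.06667

G(s) has one pole at the origin.
This is a Type 1 system. Kv = lim_{s→0} s·G(s) = 180/12 = 15.
e_ss = 1/Kv = 1/(15) = 1/15 ≈ 0.06667.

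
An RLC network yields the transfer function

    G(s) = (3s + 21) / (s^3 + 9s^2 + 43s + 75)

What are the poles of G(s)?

The poles are the roots of the denominator s^3 + 9s^2 + 43s + 75 = 0.
Trying s = -3: the polynomial evaluates to 0, so (s + 3) is a factor.
Dividing out leaves s^2 + 6s + 25 = 0.
The quadratic formula then gives s = -3 ± 4j.

s = -3 + 4j, -3 - 4j, -3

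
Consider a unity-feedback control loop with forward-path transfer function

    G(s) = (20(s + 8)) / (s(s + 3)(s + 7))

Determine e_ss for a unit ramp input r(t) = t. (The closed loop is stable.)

G(s) has one pole at the origin.
This is a Type 1 system. Kv = lim_{s→0} s·G(s) = 160/21.
e_ss = 1/Kv = 1/(160/21) = 21/160 ≈ 0.1313.

e_ss = 0.1313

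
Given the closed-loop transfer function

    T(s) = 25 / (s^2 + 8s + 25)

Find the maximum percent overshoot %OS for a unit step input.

Comparing s^2 + 8s + 25 to s^2 + 2ζωₙs + ωₙ²: ωₙ = 5 rad/s and ζ = 8/(2·5) = 0.8.
%OS = 100·exp(−πζ/√(1−ζ²)) = 100·exp(−π·0.8/√(1−0.8²)) ≈ 1.52%.

%OS ≈ 1.52%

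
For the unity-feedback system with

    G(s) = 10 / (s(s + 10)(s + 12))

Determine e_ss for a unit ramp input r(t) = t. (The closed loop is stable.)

e_ss = 12

G(s) has one pole at the origin.
This is a Type 1 system. Kv = lim_{s→0} s·G(s) = 10/120 = 1/12.
e_ss = 1/Kv = 1/(1/12) = 12.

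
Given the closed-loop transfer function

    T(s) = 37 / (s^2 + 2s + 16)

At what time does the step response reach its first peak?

Comparing s^2 + 2s + 16 to s^2 + 2ζωₙs + ωₙ²: ωₙ = 4 rad/s and ζ = 2/(2·4) = 0.25.
ζωₙ = 2/2 = 1, so ω_d = ωₙ√(1−ζ²) = √(ωₙ² − (ζωₙ)²) = √(16 − 1²) = √15 ≈ 3.873 rad/s.
t_p = π/ω_d = π/3.873 ≈ 0.8112 s.

t_p ≈ 0.8112 s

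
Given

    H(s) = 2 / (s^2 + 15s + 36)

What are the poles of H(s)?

s = -12, -3

The poles are the roots of the denominator s^2 + 15s + 36 = 0.
Factoring: (s + 12)(s + 3) = 0, so s = -12 and s = -3.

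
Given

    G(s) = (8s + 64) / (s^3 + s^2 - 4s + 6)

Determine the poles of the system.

The poles are the roots of the denominator s^3 + s^2 - 4s + 6 = 0.
Trying s = -3: the polynomial evaluates to 0, so (s + 3) is a factor.
Dividing out leaves s^2 - 2s + 2 = 0.
The quadratic formula then gives s = 1 ± 1j.

s = 1 + j, 1 - j, -3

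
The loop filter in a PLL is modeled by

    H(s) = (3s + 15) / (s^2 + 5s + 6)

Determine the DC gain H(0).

Set s = 0: H(0) = (15) / (6) = 5/2.

H(0) = 5/2 ≈ 2.500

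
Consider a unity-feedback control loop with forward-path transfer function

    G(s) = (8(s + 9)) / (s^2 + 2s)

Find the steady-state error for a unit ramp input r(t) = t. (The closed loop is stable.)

e_ss = 0.02778

G(s) has one pole at the origin.
This is a Type 1 system. Kv = lim_{s→0} s·G(s) = 72/2 = 36.
e_ss = 1/Kv = 1/(36) = 1/36 ≈ 0.02778.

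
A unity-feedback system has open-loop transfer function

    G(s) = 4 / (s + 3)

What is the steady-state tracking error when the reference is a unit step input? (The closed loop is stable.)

G(s) has no poles at the origin.
This is a Type 0 system. Kp = lim_{s→0} G(s) = 4/3.
e_ss = 1/(1 + Kp) = 1/(1 + 4/3) = 3/7 ≈ 0.4286.

e_ss = 0.4286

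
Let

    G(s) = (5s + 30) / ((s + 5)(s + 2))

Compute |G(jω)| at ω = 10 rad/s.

Substitute s = j10: numerator = 30 + j50, denominator = -90 + j70.
|G(j10)| = |30 + j50| / |-90 + j70| = 58.310 / 114.02 ≈ 0.5114.

|G(j10)| ≈ 0.5114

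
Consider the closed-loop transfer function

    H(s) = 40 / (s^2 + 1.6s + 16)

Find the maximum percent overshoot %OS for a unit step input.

%OS ≈ 52.7%

Comparing s^2 + 1.6s + 16 to s^2 + 2ζωₙs + ωₙ²: ωₙ = 4 rad/s and ζ = 1.6/(2·4) = 0.2.
%OS = 100·exp(−πζ/√(1−ζ²)) = 100·exp(−π·0.2/√(1−0.2²)) ≈ 52.7%.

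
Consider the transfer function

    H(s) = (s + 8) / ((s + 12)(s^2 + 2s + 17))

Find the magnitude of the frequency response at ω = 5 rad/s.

Substitute s = j5: numerator = 8 + j5, denominator = -146 + j80.
|H(j5)| = |8 + j5| / |-146 + j80| = 9.4340 / 166.48 ≈ 0.05667.

|H(j5)| ≈ 0.05667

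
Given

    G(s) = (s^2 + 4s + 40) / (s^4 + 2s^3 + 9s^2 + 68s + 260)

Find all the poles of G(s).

s = 2 ± 4j, -3 ± 2j

The poles are the roots of the denominator s^4 + 2s^3 + 9s^2 + 68s + 260 = 0.
No real roots exist; factor into two real quadratics: (s^2 - 4s + 20)(s^2 + 6s + 13) = 0.
Each quadratic gives a conjugate pair via the quadratic formula.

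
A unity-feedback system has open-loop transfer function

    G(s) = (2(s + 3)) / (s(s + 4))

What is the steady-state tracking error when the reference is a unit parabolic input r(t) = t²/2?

e_ss = ∞

G(s) has one pole at the origin.
This is a Type 1 system; Ka = lim_{s→0} s^2·G(s) = 0, so the steady-state error for a parabola input is infinite.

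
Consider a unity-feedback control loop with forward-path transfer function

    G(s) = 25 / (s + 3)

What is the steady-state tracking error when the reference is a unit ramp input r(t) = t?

G(s) has no poles at the origin.
This is a Type 0 system; Kv = lim_{s→0} s·G(s) = 0, so the steady-state error for a ramp input is infinite.

e_ss = ∞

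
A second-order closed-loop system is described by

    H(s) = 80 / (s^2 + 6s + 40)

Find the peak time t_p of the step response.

t_p ≈ 0.5642 s

Comparing s^2 + 6s + 40 to s^2 + 2ζωₙs + ωₙ²: ωₙ = √40 ≈ 6.325 rad/s and ζ = 6/(2·√40) ≈ 0.4743.
ζωₙ = 6/2 = 3, so ω_d = ωₙ√(1−ζ²) = √(ωₙ² − (ζωₙ)²) = √(40 − 3²) = √31 ≈ 5.568 rad/s.
t_p = π/ω_d = π/5.568 ≈ 0.5642 s.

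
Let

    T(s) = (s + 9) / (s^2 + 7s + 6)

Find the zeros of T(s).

s = -9

Set the numerator to zero: s + 9 = 0.
So s = -9.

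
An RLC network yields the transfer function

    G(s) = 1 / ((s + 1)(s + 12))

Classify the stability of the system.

The poles can be read from the denominator factors: s = -1, -12.
Since all poles lie strictly in the left half-plane, the system is stable.

stable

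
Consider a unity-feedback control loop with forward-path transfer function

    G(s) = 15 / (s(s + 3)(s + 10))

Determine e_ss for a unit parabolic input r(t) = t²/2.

e_ss = ∞

G(s) has one pole at the origin.
This is a Type 1 system; Ka = lim_{s→0} s^2·G(s) = 0, so the steady-state error for a parabola input is infinite.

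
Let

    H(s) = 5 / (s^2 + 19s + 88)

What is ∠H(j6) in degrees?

At s = j6: numerator = 5, denominator = 52 + j114.
∠H = ∠num − ∠den = 0° − (65.480°) = -65.48°.

∠H(j6) ≈ -65.48°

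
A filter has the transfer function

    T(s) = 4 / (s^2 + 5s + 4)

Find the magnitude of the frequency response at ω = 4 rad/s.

|T(j4)| ≈ 0.1715

Substitute s = j4: numerator = 4, denominator = -12 + j20.
|T(j4)| = |4| / |-12 + j20| = 4 / 23.324 ≈ 0.1715.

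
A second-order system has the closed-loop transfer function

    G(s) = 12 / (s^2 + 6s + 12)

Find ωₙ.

ωₙ ≈ 3.464 rad/s

Compare the denominator to the standard form s^2 + 2ζωₙs + ωₙ².
ωₙ² = 12, so ωₙ = √12 ≈ 3.464 rad/s.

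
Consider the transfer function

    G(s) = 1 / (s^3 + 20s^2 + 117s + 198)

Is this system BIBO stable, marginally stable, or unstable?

stable

The denominator s^3 + 20s^2 + 117s + 198 factors as (s + 11)(s + 6)(s + 3), giving poles at s = -11, -6, -3.
Since all poles lie strictly in the left half-plane, the system is stable.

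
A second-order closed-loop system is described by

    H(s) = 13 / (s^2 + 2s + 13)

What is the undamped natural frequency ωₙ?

ωₙ ≈ 3.606 rad/s

Compare the denominator to the standard form s^2 + 2ζωₙs + ωₙ².
ωₙ² = 13, so ωₙ = √13 ≈ 3.606 rad/s.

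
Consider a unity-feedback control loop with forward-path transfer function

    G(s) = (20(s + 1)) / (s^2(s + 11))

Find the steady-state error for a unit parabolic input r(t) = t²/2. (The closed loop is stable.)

e_ss = 0.5500

G(s) has 2 poles at the origin.
This is a Type 2 system. Ka = lim_{s→0} s^2·G(s) = 20/11.
e_ss = 1/Ka = 1/(20/11) = 11/20 ≈ 0.5500.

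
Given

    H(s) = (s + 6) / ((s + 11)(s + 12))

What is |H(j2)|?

Substitute s = j2: numerator = 6 + j2, denominator = 128 + j46.
|H(j2)| = |6 + j2| / |128 + j46| = 6.3246 / 136.01 ≈ 0.04650.

|H(j2)| ≈ 0.04650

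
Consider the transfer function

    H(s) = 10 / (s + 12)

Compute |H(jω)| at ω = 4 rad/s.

Substitute s = j4: numerator = 10, denominator = 12 + j4.
|H(j4)| = |10| / |12 + j4| = 10 / 12.649 ≈ 0.7906.

|H(j4)| ≈ 0.7906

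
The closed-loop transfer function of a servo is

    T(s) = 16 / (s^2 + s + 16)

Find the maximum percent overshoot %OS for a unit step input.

Comparing s^2 + s + 16 to s^2 + 2ζωₙs + ωₙ²: ωₙ = 4 rad/s and ζ = 1/(2·4) = 0.125.
%OS = 100·exp(−πζ/√(1−ζ²)) = 100·exp(−π·0.125/√(1−0.125²)) ≈ 67.3%.

%OS ≈ 67.3%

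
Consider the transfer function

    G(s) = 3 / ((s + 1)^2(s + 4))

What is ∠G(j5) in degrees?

∠G(j5) ≈ 151.3°

At s = j5: numerator = 3, denominator = -146 - j80.
∠G = ∠num − ∠den = 0° − (-151.28°) = 151.3°.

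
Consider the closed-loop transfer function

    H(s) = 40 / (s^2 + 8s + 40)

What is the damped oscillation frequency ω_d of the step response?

ω_d ≈ 4.899 rad/s

Comparing s^2 + 8s + 40 to s^2 + 2ζωₙs + ωₙ²: ωₙ = √40 ≈ 6.325 rad/s and ζ = 8/(2·√40) ≈ 0.6325.
ζωₙ = 8/2 = 4, so ω_d = ωₙ√(1−ζ²) = √(ωₙ² − (ζωₙ)²) = √(40 − 4²) = √24 ≈ 4.899 rad/s.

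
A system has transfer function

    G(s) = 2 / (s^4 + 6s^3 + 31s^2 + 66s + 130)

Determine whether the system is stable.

The denominator s^4 + 6s^3 + 31s^2 + 66s + 130 factors as (s^2 + 2s + 10)(s^2 + 4s + 13), giving poles at s = -1 + 3j, -1 - 3j, -2 + 3j, -2 - 3j.
Since all poles lie strictly in the left half-plane, the system is stable.

stable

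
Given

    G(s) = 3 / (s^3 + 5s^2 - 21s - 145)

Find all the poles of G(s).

s = -5 + 2j, -5 - 2j, 5

The poles are the roots of the denominator s^3 + 5s^2 - 21s - 145 = 0.
Trying s = 5: the polynomial evaluates to 0, so (s - 5) is a factor.
Dividing out leaves s^2 + 10s + 29 = 0.
The quadratic formula then gives s = -5 ± 2j.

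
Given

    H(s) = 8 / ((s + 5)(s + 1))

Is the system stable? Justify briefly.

The poles can be read from the denominator factors: s = -5, -1.
Since all poles lie strictly in the left half-plane, the system is stable.

stable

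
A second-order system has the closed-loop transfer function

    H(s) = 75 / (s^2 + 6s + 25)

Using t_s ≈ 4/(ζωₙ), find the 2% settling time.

t_s ≈ 1.333 s

Comparing s^2 + 6s + 25 to s^2 + 2ζωₙs + ωₙ²: ωₙ = 5 rad/s and ζ = 6/(2·5) = 0.6.
ζωₙ = 6/2 = 3, so t_s ≈ 4/(ζωₙ) = 4/3 ≈ 1.333 s.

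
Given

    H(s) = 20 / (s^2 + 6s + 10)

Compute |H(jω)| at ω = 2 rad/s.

|H(j2)| ≈ 1.491

Substitute s = j2: numerator = 20, denominator = 6 + j12.
|H(j2)| = |20| / |6 + j12| = 20 / 13.416 ≈ 1.491.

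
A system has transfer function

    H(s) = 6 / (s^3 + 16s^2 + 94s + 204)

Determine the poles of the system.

s = -5 ± 3j, -6

The poles are the roots of the denominator s^3 + 16s^2 + 94s + 204 = 0.
Trying s = -6: the polynomial evaluates to 0, so (s + 6) is a factor.
Dividing out leaves s^2 + 10s + 34 = 0.
The quadratic formula then gives s = -5 ± 3j.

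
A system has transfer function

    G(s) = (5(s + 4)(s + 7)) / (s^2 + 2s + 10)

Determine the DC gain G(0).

G(0) = 14

At s = 0 each factor (s + a) contributes a and each (s^2 + bs + c) contributes c.
G(0) = 5·(4) · (7) / ((10)) = 140/10 = 14.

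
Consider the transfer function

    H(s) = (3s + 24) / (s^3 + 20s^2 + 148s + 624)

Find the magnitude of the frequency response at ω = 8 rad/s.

|H(j8)| ≈ 0.03614

Substitute s = j8: numerator = 24 + j24, denominator = -656 + j672.
|H(j8)| = |24 + j24| / |-656 + j672| = 33.941 / 939.11 ≈ 0.03614.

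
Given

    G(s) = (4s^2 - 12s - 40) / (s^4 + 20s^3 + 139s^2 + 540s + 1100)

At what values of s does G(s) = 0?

Set the numerator to zero: 4s^2 - 12s - 40 = 0, i.e. 4·(s^2 - 3s - 10) = 0.
Factoring: (s - 5)(s + 2) = 0.

s = 5, -2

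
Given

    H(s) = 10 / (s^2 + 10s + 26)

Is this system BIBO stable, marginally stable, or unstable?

stable

The denominator s^2 + 10s + 26 factors as (s^2 + 10s + 26), giving poles at s = -5 + j, -5 - j.
Since all poles lie strictly in the left half-plane, the system is stable.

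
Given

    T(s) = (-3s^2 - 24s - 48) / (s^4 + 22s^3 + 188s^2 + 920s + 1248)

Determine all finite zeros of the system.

s = -4, -4

Set the numerator to zero: -3s^2 - 24s - 48 = 0, i.e. -3·(s^2 + 8s + 16) = 0.
Factoring: (s + 4)^2 = 0.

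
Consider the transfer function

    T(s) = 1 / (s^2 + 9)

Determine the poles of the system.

s = 3j, -3j

The poles are the roots of the denominator s^2 + 9 = 0.
Using the quadratic formula: s = (0 ± √(-36))/2 = 0 ± 3j.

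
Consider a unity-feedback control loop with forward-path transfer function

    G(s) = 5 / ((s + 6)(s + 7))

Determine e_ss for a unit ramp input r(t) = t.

G(s) has no poles at the origin.
This is a Type 0 system; Kv = lim_{s→0} s·G(s) = 0, so the steady-state error for a ramp input is infinite.

e_ss = ∞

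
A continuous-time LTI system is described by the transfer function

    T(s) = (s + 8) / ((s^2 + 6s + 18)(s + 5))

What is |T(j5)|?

Substitute s = j5: numerator = 8 + j5, denominator = -185 + j115.
|T(j5)| = |8 + j5| / |-185 + j115| = 9.4340 / 217.83 ≈ 0.04331.

|T(j5)| ≈ 0.04331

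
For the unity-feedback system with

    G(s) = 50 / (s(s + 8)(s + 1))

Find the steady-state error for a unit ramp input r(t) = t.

e_ss = 0.1600

G(s) has one pole at the origin.
This is a Type 1 system. Kv = lim_{s→0} s·G(s) = 50/8 = 25/4.
e_ss = 1/Kv = 1/(25/4) = 4/25 ≈ 0.1600.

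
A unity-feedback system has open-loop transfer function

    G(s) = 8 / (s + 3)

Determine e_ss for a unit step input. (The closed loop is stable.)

e_ss = 0.2727

G(s) has no poles at the origin.
This is a Type 0 system. Kp = lim_{s→0} G(s) = 8/3.
e_ss = 1/(1 + Kp) = 1/(1 + 8/3) = 3/11 ≈ 0.2727.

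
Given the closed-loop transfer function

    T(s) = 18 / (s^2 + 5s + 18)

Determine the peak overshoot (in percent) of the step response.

Comparing s^2 + 5s + 18 to s^2 + 2ζωₙs + ωₙ²: ωₙ = √18 ≈ 4.243 rad/s and ζ = 5/(2·√18) ≈ 0.5893.
%OS = 100·exp(−πζ/√(1−ζ²)) = 100·exp(−π·0.5893/√(1−0.5893²)) ≈ 10.1%.

%OS ≈ 10.1%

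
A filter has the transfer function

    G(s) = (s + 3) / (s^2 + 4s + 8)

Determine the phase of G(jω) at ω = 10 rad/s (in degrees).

At s = j10: numerator = 3 + j10, denominator = -92 + j40.
∠G = ∠num − ∠den = 73.301° − (156.50°) = -83.20°.

∠G(j10) ≈ -83.20°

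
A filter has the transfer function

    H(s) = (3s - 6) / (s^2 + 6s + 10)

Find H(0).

H(0) = -3/5 ≈ -0.6000

Set s = 0: H(0) = (-6) / (10) = -3/5.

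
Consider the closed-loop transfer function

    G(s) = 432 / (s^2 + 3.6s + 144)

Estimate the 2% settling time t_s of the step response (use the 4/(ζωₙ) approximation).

t_s ≈ 2.222 s

Comparing s^2 + 3.6s + 144 to s^2 + 2ζωₙs + ωₙ²: ωₙ = 12 rad/s and ζ = 3.6/(2·12) = 0.15.
ζωₙ = 3.6/2 = 1.8, so t_s ≈ 4/(ζωₙ) = 4/1.8 ≈ 2.222 s.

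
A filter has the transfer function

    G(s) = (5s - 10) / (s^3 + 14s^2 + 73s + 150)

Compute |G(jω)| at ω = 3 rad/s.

Substitute s = j3: numerator = -10 + j15, denominator = 24 + j192.
|G(j3)| = |-10 + j15| / |24 + j192| = 18.028 / 193.49 ≈ 0.09317.

|G(j3)| ≈ 0.09317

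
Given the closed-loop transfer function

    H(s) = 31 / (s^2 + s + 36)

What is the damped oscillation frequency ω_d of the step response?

ω_d ≈ 5.979 rad/s

Comparing s^2 + s + 36 to s^2 + 2ζωₙs + ωₙ²: ωₙ = 6 rad/s and ζ = 1/(2·6) ≈ 0.08333.
ζωₙ = 1/2 = 0.5, so ω_d = ωₙ√(1−ζ²) = √(ωₙ² − (ζωₙ)²) = √(36 − 0.5²) = √35.75 ≈ 5.979 rad/s.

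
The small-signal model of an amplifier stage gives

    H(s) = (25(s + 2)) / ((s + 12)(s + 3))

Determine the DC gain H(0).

At s = 0 each factor (s + a) contributes a and each (s^2 + bs + c) contributes c.
H(0) = 25·(2) / ((12) · (3)) = 50/36 = 25/18.

H(0) = 25/18 ≈ 1.389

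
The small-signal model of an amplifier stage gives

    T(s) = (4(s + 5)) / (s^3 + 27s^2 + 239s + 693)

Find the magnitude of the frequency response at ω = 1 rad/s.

Substitute s = j1: numerator = 20 + j4, denominator = 666 + j238.
|T(j1)| = |20 + j4| / |666 + j238| = 20.396 / 707.25 ≈ 0.02884.

|T(j1)| ≈ 0.02884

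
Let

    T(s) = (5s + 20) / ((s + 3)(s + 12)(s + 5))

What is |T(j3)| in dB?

Substitute s = j3: numerator = 20 + j15, denominator = j306.
|T(j3)| = |20 + j15| / |j306| = 25 / 306 ≈ 0.08170.
In decibels: 20·log₁₀(0.08170) ≈ -21.8 dB.

|T(j3)|_dB ≈ -21.8 dB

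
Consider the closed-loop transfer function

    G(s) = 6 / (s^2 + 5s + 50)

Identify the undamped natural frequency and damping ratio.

Compare the denominator to the standard form s^2 + 2ζωₙs + ωₙ².
ωₙ² = 50, so ωₙ = √50 ≈ 7.071 rad/s.
2ζωₙ = 5, so ζ = 5/(2·√50) ≈ 0.3536.
With ζ = 0.3536 the response is underdamped.

ωₙ ≈ 7.071 rad/s, ζ ≈ 0.3536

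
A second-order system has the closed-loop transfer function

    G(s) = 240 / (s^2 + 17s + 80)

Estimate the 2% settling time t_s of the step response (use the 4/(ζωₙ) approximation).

t_s ≈ 0.4706 s

Comparing s^2 + 17s + 80 to s^2 + 2ζωₙs + ωₙ²: ωₙ = √80 ≈ 8.944 rad/s and ζ = 17/(2·√80) ≈ 0.9503.
ζωₙ = 17/2 = 8.5, so t_s ≈ 4/(ζωₙ) = 4/8.5 ≈ 0.4706 s.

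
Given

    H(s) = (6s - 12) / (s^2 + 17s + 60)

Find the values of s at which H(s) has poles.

s = -12, -5

The poles are the roots of the denominator s^2 + 17s + 60 = 0.
Factoring: (s + 12)(s + 5) = 0, so s = -12 and s = -5.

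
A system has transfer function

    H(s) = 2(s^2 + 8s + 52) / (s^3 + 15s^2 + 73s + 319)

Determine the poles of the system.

The poles are the roots of the denominator s^3 + 15s^2 + 73s + 319 = 0.
Trying s = -11: the polynomial evaluates to 0, so (s + 11) is a factor.
Dividing out leaves s^2 + 4s + 29 = 0.
The quadratic formula then gives s = -2 ± 5j.

s = -2 ± 5j, -11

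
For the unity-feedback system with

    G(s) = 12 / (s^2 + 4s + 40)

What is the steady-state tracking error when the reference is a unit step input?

G(s) has no poles at the origin.
This is a Type 0 system. Kp = lim_{s→0} G(s) = 12/40 = 3/10.
e_ss = 1/(1 + Kp) = 1/(1 + 3/10) = 10/13 ≈ 0.7692.

e_ss = 0.7692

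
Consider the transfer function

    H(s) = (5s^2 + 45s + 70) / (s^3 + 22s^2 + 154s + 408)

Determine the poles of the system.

The poles are the roots of the denominator s^3 + 22s^2 + 154s + 408 = 0.
Trying s = -12: the polynomial evaluates to 0, so (s + 12) is a factor.
Dividing out leaves s^2 + 10s + 34 = 0.
The quadratic formula then gives s = -5 ± 3j.

s = -5 + 3j, -5 - 3j, -12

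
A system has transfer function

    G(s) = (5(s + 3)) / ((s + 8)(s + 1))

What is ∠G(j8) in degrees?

At s = j8: numerator = 15 + j40, denominator = -56 + j72.
∠G = ∠num − ∠den = 69.444° − (127.87°) = -58.43°.

∠G(j8) ≈ -58.43°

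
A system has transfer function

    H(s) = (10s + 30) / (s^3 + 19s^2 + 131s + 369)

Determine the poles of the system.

s = -5 ± 4j, -9

The poles are the roots of the denominator s^3 + 19s^2 + 131s + 369 = 0.
Trying s = -9: the polynomial evaluates to 0, so (s + 9) is a factor.
Dividing out leaves s^2 + 10s + 41 = 0.
The quadratic formula then gives s = -5 ± 4j.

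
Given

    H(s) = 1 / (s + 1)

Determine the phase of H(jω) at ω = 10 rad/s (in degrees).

At s = j10: numerator = 1, denominator = 1 + j10.
∠H = ∠num − ∠den = 0° − (84.289°) = -84.29°.

∠H(j10) ≈ -84.29°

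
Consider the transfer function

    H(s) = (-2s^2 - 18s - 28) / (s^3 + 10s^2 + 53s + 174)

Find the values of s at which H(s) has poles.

The poles are the roots of the denominator s^3 + 10s^2 + 53s + 174 = 0.
Trying s = -6: the polynomial evaluates to 0, so (s + 6) is a factor.
Dividing out leaves s^2 + 4s + 29 = 0.
The quadratic formula then gives s = -2 ± 5j.

s = -6, -2 ± 5j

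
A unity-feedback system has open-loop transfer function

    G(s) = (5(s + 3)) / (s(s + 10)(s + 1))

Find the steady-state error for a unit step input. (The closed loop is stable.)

e_ss = 0

G(s) has one pole at the origin.
This is a Type 1 system; for a step input the steady-state error is zero.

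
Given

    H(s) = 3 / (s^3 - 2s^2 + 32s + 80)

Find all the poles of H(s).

The poles are the roots of the denominator s^3 - 2s^2 + 32s + 80 = 0.
Trying s = -2: the polynomial evaluates to 0, so (s + 2) is a factor.
Dividing out leaves s^2 - 4s + 40 = 0.
The quadratic formula then gives s = 2 ± 6j.

s = 2 ± 6j, -2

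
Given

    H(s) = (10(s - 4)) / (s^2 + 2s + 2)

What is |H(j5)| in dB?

|H(j5)|_dB ≈ 8.14 dB

Substitute s = j5: numerator = -40 + j50, denominator = -23 + j10.
|H(j5)| = |-40 + j50| / |-23 + j10| = 64.031 / 25.080 ≈ 2.553.
In decibels: 20·log₁₀(2.553) ≈ 8.14 dB.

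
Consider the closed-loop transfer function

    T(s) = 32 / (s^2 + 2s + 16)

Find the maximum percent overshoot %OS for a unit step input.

%OS ≈ 44.4%

Comparing s^2 + 2s + 16 to s^2 + 2ζωₙs + ωₙ²: ωₙ = 4 rad/s and ζ = 2/(2·4) = 0.25.
%OS = 100·exp(−πζ/√(1−ζ²)) = 100·exp(−π·0.25/√(1−0.25²)) ≈ 44.4%.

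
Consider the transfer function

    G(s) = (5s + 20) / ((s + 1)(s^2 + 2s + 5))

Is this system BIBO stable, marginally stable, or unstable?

stable

The poles can be read from the denominator factors: s = -1, -1 + 2j, -1 - 2j.
Since all poles lie strictly in the left half-plane, the system is stable.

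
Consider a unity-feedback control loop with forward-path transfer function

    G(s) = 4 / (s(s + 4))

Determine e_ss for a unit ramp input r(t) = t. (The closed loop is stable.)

G(s) has one pole at the origin.
This is a Type 1 system. Kv = lim_{s→0} s·G(s) = 4/4 = 1.
e_ss = 1/Kv = 1/(1) = 1.

e_ss = 1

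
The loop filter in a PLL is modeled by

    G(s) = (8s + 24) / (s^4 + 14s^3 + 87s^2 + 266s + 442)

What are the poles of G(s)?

s = -5 + 3j, -5 - 3j, -2 + 3j, -2 - 3j

The poles are the roots of the denominator s^4 + 14s^3 + 87s^2 + 266s + 442 = 0.
No real roots exist; factor into two real quadratics: (s^2 + 10s + 34)(s^2 + 4s + 13) = 0.
Each quadratic gives a conjugate pair via the quadratic formula.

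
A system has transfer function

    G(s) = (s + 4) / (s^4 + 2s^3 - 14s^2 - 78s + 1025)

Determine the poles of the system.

s = -5 ± 4j, 4 ± 3j

The poles are the roots of the denominator s^4 + 2s^3 - 14s^2 - 78s + 1025 = 0.
No real roots exist; factor into two real quadratics: (s^2 + 10s + 41)(s^2 - 8s + 25) = 0.
Each quadratic gives a conjugate pair via the quadratic formula.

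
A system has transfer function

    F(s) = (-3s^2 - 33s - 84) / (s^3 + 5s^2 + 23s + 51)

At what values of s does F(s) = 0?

s = -4, -7

Set the numerator to zero: -3s^2 - 33s - 84 = 0, i.e. -3·(s^2 + 11s + 28) = 0.
Factoring: (s + 4)(s + 7) = 0.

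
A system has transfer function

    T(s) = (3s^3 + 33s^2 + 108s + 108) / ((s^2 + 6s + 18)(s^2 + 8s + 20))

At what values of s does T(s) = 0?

s = -2, -3, -6

Set the numerator to zero: 3s^3 + 33s^2 + 108s + 108 = 0, i.e. 3·(s^3 + 11s^2 + 36s + 36) = 0.
Factoring: (s + 2)(s + 3)(s + 6) = 0.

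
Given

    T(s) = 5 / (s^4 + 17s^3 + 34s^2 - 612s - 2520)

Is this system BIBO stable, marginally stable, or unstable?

unstable

The denominator s^4 + 17s^3 + 34s^2 - 612s - 2520 factors as (s + 10)(s - 6)(s + 6)(s + 7), giving poles at s = -10, 6, -6, -7.
Since the pole(s) at s = 6 lie in the right half-plane, the system is unstable.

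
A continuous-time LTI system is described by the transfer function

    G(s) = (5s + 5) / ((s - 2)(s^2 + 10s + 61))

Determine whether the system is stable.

unstable

The poles can be read from the denominator factors: s = 2, -5 + 6j, -5 - 6j.
Since the pole(s) at s = 2 lie in the right half-plane, the system is unstable.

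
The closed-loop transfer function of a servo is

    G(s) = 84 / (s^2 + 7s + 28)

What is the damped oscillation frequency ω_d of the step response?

ω_d ≈ 3.969 rad/s

Comparing s^2 + 7s + 28 to s^2 + 2ζωₙs + ωₙ²: ωₙ = √28 ≈ 5.292 rad/s and ζ = 7/(2·√28) ≈ 0.6614.
ζωₙ = 7/2 = 3.5, so ω_d = ωₙ√(1−ζ²) = √(ωₙ² − (ζωₙ)²) = √(28 − 3.5²) = √15.75 ≈ 3.969 rad/s.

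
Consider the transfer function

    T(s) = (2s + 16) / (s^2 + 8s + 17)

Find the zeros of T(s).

Set the numerator to zero: 2s + 16 = 0, i.e. 2·(s + 8) = 0.
So s = -8.

s = -8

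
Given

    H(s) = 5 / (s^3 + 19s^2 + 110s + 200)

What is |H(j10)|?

|H(j10)| ≈ 0.002936

Substitute s = j10: numerator = 5, denominator = -1700 + j100.
|H(j10)| = |5| / |-1700 + j100| = 5 / 1702.9 ≈ 0.002936.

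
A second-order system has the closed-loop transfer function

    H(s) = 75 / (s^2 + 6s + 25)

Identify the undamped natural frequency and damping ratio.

Compare the denominator to the standard form s^2 + 2ζωₙs + ωₙ².
ωₙ² = 25, so ωₙ = 5 rad/s.
2ζωₙ = 6, so ζ = 6/(2·5) = 0.6.

ωₙ = 5 rad/s, ζ = 0.6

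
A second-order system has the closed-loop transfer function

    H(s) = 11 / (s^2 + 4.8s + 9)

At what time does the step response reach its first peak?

t_p ≈ 1.745 s

Comparing s^2 + 4.8s + 9 to s^2 + 2ζωₙs + ωₙ²: ωₙ = 3 rad/s and ζ = 4.8/(2·3) = 0.8.
ζωₙ = 4.8/2 = 2.4, so ω_d = ωₙ√(1−ζ²) = √(ωₙ² − (ζωₙ)²) = √(9 − 2.4²) = √3.24 = 1.800 rad/s.
t_p = π/ω_d = π/1.800 ≈ 1.745 s.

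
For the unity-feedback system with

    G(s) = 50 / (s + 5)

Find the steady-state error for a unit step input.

e_ss = 0.09091

G(s) has no poles at the origin.
This is a Type 0 system. Kp = lim_{s→0} G(s) = 50/5 = 10.
e_ss = 1/(1 + Kp) = 1/(1 + 10) = 1/11 ≈ 0.09091.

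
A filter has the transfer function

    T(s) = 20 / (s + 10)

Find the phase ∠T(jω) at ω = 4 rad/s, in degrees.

∠T(j4) ≈ -21.80°

At s = j4: numerator = 20, denominator = 10 + j4.
∠T = ∠num − ∠den = 0° − (21.801°) = -21.80°.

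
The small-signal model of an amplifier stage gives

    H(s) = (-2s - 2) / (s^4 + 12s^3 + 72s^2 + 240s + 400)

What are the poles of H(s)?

s = -4 + 2j, -4 - 2j, -2 + 4j, -2 - 4j

The poles are the roots of the denominator s^4 + 12s^3 + 72s^2 + 240s + 400 = 0.
No real roots exist; factor into two real quadratics: (s^2 + 8s + 20)(s^2 + 4s + 20) = 0.
Each quadratic gives a conjugate pair via the quadratic formula.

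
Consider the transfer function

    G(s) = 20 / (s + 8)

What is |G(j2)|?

Substitute s = j2: numerator = 20, denominator = 8 + j2.
|G(j2)| = |20| / |8 + j2| = 20 / 8.2462 ≈ 2.425.

|G(j2)| ≈ 2.425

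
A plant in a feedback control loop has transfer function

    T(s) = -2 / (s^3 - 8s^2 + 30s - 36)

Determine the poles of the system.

s = 3 ± 3j, 2

The poles are the roots of the denominator s^3 - 8s^2 + 30s - 36 = 0.
Trying s = 2: the polynomial evaluates to 0, so (s - 2) is a factor.
Dividing out leaves s^2 - 6s + 18 = 0.
The quadratic formula then gives s = 3 ± 3j.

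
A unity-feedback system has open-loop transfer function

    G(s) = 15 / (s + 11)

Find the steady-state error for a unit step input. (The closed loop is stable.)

G(s) has no poles at the origin.
This is a Type 0 system. Kp = lim_{s→0} G(s) = 15/11.
e_ss = 1/(1 + Kp) = 1/(1 + 15/11) = 11/26 ≈ 0.4231.

e_ss = 0.4231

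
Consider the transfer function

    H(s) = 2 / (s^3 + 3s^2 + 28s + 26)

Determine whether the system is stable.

The denominator s^3 + 3s^2 + 28s + 26 factors as (s + 1)(s^2 + 2s + 26), giving poles at s = -1, -1 + 5j, -1 - 5j.
Since all poles lie strictly in the left half-plane, the system is stable.

stable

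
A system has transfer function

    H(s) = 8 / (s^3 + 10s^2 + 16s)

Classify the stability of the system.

marginally stable

The denominator s^3 + 10s^2 + 16s factors as s(s + 8)(s + 2), giving poles at s = 0, -8, -2.
Since the simple pole(s) at s = 0 lie on the jω-axis with none in the right half-plane, the system is marginally stable.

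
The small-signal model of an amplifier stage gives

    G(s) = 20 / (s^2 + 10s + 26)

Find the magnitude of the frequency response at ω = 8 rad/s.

Substitute s = j8: numerator = 20, denominator = -38 + j80.
|G(j8)| = |20| / |-38 + j80| = 20 / 88.566 ≈ 0.2258.

|G(j8)| ≈ 0.2258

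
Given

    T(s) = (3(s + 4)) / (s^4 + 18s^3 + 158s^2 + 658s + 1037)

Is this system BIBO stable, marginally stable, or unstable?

stable

The denominator s^4 + 18s^3 + 158s^2 + 658s + 1037 factors as (s^2 + 8s + 17)(s^2 + 10s + 61), giving poles at s = -4 + j, -4 - j, -5 + 6j, -5 - 6j.
Since all poles lie strictly in the left half-plane, the system is stable.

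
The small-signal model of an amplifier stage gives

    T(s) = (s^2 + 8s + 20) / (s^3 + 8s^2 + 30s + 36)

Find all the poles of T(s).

The poles are the roots of the denominator s^3 + 8s^2 + 30s + 36 = 0.
Trying s = -2: the polynomial evaluates to 0, so (s + 2) is a factor.
Dividing out leaves s^2 + 6s + 18 = 0.
The quadratic formula then gives s = -3 ± 3j.

s = -3 + 3j, -3 - 3j, -2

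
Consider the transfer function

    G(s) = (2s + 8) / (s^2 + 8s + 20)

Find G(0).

Set s = 0: G(0) = (8) / (20) = 2/5.

G(0) = 2/5 ≈ 0.4000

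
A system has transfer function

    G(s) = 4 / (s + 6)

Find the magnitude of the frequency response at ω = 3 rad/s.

|G(j3)| ≈ 0.5963

Substitute s = j3: numerator = 4, denominator = 6 + j3.
|G(j3)| = |4| / |6 + j3| = 4 / 6.7082 ≈ 0.5963.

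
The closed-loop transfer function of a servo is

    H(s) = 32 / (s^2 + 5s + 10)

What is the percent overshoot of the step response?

Comparing s^2 + 5s + 10 to s^2 + 2ζωₙs + ωₙ²: ωₙ = √10 ≈ 3.162 rad/s and ζ = 5/(2·√10) ≈ 0.7906.
%OS = 100·exp(−πζ/√(1−ζ²)) = 100·exp(−π·0.7906/√(1−0.7906²)) ≈ 1.73%.

%OS ≈ 1.73%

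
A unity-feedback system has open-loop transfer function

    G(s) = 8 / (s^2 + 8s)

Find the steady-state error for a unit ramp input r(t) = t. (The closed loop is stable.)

e_ss = 1

G(s) has one pole at the origin.
This is a Type 1 system. Kv = lim_{s→0} s·G(s) = 8/8 = 1.
e_ss = 1/Kv = 1/(1) = 1.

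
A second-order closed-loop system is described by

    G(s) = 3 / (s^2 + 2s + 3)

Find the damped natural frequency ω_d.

ω_d ≈ 1.414 rad/s

Comparing s^2 + 2s + 3 to s^2 + 2ζωₙs + ωₙ²: ωₙ = √3 ≈ 1.732 rad/s and ζ = 2/(2·√3) ≈ 0.5774.
ζωₙ = 2/2 = 1, so ω_d = ωₙ√(1−ζ²) = √(ωₙ² − (ζωₙ)²) = √(3 − 1²) = √2 ≈ 1.414 rad/s.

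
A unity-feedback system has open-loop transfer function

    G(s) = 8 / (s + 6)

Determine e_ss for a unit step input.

G(s) has no poles at the origin.
This is a Type 0 system. Kp = lim_{s→0} G(s) = 8/6 = 4/3.
e_ss = 1/(1 + Kp) = 1/(1 + 4/3) = 3/7 ≈ 0.4286.

e_ss = 0.4286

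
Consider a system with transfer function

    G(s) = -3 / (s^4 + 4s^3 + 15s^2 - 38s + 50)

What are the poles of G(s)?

The poles are the roots of the denominator s^4 + 4s^3 + 15s^2 - 38s + 50 = 0.
No real roots exist; factor into two real quadratics: (s^2 + 6s + 25)(s^2 - 2s + 2) = 0.
Each quadratic gives a conjugate pair via the quadratic formula.

s = -3 + 4j, -3 - 4j, 1 + j, 1 - j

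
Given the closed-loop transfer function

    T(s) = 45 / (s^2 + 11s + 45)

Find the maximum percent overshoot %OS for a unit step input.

Comparing s^2 + 11s + 45 to s^2 + 2ζωₙs + ωₙ²: ωₙ = √45 ≈ 6.708 rad/s and ζ = 11/(2·√45) ≈ 0.8199.
%OS = 100·exp(−πζ/√(1−ζ²)) = 100·exp(−π·0.8199/√(1−0.8199²)) ≈ 1.11%.

%OS ≈ 1.11%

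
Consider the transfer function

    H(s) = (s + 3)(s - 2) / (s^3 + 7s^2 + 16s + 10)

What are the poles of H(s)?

The poles are the roots of the denominator s^3 + 7s^2 + 16s + 10 = 0.
Trying s = -1: the polynomial evaluates to 0, so (s + 1) is a factor.
Dividing out leaves s^2 + 6s + 10 = 0.
The quadratic formula then gives s = -3 ± 1j.

s = -3 ± j, -1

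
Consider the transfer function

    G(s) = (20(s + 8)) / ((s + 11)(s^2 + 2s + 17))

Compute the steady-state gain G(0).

At s = 0 each factor (s + a) contributes a and each (s^2 + bs + c) contributes c.
G(0) = 20·(8) / ((11) · (17)) = 160/187 = 160/187.

G(0) = 160/187 ≈ 0.8556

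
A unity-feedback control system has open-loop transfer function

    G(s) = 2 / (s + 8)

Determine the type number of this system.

The denominator has no factor of s at the origin — no free integrator — so this is a Type 0 system.

Type 0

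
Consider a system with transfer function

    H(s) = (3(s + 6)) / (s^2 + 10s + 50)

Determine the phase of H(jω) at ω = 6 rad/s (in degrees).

At s = j6: numerator = 18 + j18, denominator = 14 + j60.
∠H = ∠num − ∠den = 45° − (76.866°) = -31.87°.

∠H(j6) ≈ -31.87°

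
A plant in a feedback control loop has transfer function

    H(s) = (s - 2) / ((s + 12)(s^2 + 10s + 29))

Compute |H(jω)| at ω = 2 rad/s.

Substitute s = j2: numerator = -2 + j2, denominator = 260 + j290.
|H(j2)| = |-2 + j2| / |260 + j290| = 2.8284 / 389.49 ≈ 0.007262.

|H(j2)| ≈ 0.007262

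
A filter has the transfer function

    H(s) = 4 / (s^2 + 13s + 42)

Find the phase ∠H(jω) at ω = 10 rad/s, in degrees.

∠H(j10) ≈ -114.0°

At s = j10: numerator = 4, denominator = -58 + j130.
∠H = ∠num − ∠den = 0° − (114.04°) = -114.0°.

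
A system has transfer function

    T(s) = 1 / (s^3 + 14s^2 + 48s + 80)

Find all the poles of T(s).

s = -2 ± 2j, -10

The poles are the roots of the denominator s^3 + 14s^2 + 48s + 80 = 0.
Trying s = -10: the polynomial evaluates to 0, so (s + 10) is a factor.
Dividing out leaves s^2 + 4s + 8 = 0.
The quadratic formula then gives s = -2 ± 2j.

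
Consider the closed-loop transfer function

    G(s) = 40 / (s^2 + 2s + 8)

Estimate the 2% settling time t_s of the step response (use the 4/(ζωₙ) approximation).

Comparing s^2 + 2s + 8 to s^2 + 2ζωₙs + ωₙ²: ωₙ = √8 ≈ 2.828 rad/s and ζ = 2/(2·√8) ≈ 0.3536.
ζωₙ = 2/2 = 1, so t_s ≈ 4/(ζωₙ) = 4/1 = 4 s.

t_s ≈ 4 s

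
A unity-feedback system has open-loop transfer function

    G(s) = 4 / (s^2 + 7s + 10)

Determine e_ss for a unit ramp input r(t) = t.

G(s) has no poles at the origin.
This is a Type 0 system; Kv = lim_{s→0} s·G(s) = 0, so the steady-state error for a ramp input is infinite.

e_ss = ∞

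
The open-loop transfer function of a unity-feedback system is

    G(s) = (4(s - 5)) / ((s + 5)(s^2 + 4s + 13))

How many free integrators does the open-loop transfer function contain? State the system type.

The denominator has no factor of s at the origin — no free integrator — so this is a Type 0 system.

Type 0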